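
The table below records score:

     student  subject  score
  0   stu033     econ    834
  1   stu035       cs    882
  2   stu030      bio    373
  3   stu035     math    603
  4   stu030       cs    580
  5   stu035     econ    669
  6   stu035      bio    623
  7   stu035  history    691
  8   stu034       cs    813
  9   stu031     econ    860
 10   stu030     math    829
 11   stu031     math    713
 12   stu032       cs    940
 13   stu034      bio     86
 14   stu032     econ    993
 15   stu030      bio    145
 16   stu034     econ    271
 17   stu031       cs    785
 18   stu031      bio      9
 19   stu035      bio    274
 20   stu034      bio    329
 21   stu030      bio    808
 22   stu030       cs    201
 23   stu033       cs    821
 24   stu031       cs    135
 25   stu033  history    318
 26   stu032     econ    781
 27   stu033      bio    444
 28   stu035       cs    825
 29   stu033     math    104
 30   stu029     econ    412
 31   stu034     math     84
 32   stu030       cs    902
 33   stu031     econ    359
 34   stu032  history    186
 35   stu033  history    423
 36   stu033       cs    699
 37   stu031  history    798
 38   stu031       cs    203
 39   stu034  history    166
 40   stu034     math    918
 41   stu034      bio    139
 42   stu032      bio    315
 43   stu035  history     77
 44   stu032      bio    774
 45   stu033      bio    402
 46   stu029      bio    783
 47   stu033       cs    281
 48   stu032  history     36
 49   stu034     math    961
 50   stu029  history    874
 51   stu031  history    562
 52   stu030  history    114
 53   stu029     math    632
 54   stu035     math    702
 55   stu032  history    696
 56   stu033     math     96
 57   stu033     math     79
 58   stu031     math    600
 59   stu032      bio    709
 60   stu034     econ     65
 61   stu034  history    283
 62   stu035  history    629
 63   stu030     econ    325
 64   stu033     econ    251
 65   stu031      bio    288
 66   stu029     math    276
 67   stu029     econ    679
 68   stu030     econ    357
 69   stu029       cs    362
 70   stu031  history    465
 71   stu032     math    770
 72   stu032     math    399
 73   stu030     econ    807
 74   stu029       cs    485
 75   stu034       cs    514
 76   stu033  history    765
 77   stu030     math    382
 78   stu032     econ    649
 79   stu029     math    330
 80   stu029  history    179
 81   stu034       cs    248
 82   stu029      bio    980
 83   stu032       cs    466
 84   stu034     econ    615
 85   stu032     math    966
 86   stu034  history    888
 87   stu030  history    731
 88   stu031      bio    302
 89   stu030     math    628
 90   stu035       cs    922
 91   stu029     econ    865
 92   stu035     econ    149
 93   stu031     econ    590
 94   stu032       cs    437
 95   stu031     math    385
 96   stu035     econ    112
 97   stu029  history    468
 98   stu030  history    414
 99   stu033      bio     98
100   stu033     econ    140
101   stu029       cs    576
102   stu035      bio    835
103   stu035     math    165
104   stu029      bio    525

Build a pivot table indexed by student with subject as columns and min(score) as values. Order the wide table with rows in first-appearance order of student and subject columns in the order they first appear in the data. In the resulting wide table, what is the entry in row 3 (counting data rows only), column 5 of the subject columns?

114

With rows in first-appearance order of student, row 3 is student=stu030. subject columns in first-appearance order: econ, cs, bio, math, history; column 5 is history.
Long rows with student=stu030, subject=history: min(114, 731, 414) = 114.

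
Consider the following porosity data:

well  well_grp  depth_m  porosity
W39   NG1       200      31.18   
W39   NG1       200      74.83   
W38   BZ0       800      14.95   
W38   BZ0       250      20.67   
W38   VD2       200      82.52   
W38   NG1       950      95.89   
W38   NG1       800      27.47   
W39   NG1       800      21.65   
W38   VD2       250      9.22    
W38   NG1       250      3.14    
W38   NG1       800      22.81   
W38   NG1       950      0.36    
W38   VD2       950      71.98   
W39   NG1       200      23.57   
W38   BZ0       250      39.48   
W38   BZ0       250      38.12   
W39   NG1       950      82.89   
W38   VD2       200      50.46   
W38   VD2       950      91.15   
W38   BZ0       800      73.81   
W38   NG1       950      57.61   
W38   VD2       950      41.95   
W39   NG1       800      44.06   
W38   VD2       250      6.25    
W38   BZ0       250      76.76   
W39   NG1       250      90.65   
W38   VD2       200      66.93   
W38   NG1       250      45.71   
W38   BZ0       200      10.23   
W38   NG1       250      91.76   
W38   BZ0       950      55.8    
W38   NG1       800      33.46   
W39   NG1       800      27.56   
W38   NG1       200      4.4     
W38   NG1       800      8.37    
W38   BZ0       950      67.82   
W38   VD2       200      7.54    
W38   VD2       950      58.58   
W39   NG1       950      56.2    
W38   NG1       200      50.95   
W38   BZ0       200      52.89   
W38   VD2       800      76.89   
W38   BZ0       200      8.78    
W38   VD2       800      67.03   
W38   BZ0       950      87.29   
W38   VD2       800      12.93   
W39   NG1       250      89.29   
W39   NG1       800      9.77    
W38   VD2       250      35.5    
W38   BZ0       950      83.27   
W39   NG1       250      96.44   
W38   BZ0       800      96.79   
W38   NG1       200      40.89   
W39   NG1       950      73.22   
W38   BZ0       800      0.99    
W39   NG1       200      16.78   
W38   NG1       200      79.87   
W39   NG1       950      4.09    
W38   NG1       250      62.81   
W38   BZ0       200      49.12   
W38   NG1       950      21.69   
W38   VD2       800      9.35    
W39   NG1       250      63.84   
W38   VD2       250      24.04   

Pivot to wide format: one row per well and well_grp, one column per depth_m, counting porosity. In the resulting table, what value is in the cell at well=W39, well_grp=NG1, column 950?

Rows with well=W39, well_grp=NG1 and depth_m=950: porosity values are 82.89, 56.2, 73.22, 4.09.
4 rows match — count = 4.

4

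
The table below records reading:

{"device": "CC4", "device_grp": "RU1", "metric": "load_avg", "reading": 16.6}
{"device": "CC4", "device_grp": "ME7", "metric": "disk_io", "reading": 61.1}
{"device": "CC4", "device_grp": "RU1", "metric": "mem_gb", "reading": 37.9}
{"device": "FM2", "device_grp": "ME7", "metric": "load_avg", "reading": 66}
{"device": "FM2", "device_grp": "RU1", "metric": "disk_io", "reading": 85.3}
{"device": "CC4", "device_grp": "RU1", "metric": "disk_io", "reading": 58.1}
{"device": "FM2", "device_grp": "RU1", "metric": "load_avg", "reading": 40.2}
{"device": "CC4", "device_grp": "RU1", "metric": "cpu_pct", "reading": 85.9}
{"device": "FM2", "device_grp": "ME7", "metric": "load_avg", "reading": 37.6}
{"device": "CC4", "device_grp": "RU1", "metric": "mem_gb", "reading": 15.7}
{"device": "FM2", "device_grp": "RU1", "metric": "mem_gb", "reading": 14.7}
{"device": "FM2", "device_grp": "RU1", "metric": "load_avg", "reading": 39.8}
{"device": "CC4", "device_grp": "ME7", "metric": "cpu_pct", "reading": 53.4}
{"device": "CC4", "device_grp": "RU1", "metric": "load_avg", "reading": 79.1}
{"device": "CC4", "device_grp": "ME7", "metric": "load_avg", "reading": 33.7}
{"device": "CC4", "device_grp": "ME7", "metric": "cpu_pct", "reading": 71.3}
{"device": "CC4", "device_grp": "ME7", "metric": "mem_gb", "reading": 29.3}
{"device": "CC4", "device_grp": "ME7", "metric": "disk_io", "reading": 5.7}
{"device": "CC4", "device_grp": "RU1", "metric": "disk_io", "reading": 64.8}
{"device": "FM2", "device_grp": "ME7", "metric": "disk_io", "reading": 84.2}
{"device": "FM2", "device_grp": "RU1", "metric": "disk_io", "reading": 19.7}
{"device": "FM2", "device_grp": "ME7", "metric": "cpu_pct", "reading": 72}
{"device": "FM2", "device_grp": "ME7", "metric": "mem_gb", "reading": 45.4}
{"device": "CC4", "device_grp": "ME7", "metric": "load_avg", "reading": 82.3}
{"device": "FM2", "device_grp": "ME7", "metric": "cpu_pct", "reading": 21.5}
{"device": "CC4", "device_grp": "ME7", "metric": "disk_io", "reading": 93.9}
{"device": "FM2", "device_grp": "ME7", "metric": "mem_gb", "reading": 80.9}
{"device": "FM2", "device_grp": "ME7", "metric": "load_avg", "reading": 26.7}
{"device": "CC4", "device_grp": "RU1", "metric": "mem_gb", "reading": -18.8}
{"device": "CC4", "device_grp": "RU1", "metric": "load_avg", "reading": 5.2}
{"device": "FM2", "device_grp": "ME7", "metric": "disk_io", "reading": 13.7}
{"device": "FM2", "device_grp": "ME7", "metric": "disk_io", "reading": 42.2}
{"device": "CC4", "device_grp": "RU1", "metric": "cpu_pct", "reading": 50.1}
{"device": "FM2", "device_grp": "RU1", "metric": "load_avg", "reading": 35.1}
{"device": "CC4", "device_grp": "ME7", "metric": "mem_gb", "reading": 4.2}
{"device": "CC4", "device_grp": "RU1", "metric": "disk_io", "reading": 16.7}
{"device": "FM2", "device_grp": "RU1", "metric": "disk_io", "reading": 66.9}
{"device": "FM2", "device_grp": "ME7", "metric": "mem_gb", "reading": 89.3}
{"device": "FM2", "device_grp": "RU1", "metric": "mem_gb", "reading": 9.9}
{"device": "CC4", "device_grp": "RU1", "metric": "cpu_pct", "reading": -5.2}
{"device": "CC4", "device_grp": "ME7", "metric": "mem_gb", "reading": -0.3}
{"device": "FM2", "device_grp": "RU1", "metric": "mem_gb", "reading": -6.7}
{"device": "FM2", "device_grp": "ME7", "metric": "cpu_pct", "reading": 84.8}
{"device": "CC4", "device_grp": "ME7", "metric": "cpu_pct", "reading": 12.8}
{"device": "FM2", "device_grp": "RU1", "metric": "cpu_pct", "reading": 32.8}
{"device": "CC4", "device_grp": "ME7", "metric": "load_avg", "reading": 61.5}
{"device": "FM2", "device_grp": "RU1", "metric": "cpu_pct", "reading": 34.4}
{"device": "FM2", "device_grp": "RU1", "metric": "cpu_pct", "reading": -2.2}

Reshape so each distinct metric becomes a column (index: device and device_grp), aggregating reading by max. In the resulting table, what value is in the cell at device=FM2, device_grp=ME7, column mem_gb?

Rows with device=FM2, device_grp=ME7 and metric=mem_gb: reading values are 45.4, 80.9, 89.3.
max(45.4, 80.9, 89.3) = 89.3.

89.3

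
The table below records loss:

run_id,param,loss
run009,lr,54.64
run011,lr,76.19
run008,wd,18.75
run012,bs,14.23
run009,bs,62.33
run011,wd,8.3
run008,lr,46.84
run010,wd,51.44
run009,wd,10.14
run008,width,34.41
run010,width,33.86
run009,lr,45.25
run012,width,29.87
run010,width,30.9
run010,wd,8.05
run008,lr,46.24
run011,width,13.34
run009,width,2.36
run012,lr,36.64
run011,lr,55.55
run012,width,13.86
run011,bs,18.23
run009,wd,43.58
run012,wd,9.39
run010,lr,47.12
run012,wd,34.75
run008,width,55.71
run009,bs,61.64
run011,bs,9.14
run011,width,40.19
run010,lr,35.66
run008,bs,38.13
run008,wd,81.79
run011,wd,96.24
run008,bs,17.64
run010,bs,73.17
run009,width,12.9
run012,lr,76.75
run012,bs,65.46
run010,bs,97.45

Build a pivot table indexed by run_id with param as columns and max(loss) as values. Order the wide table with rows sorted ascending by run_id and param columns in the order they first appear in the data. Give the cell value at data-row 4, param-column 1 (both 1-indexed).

With rows sorted ascending by run_id, row 4 is run_id=run011. param columns in first-appearance order: lr, wd, bs, width; column 1 is lr.
Long rows with run_id=run011, param=lr: max(76.19, 55.55) = 76.19.

76.19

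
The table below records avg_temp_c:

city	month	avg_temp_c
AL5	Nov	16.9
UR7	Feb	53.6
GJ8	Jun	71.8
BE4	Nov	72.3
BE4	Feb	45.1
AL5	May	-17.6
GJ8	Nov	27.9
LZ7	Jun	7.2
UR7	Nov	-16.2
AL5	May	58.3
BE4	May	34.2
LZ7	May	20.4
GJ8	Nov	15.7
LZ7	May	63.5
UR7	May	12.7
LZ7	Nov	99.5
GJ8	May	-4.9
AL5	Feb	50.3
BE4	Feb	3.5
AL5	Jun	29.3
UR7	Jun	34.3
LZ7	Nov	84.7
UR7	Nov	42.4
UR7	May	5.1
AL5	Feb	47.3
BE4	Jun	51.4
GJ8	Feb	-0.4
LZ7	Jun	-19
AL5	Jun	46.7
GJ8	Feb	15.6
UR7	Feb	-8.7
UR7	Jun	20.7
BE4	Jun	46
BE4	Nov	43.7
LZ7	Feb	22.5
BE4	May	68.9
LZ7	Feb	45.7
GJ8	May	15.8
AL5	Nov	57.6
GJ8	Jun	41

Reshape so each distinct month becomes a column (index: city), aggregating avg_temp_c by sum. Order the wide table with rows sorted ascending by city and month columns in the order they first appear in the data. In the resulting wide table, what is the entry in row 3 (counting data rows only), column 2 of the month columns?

15.2

With rows sorted ascending by city, row 3 is city=GJ8. month columns in first-appearance order: Nov, Feb, Jun, May; column 2 is Feb.
Long rows with city=GJ8, month=Feb: -0.4 + 15.6 = 15.2.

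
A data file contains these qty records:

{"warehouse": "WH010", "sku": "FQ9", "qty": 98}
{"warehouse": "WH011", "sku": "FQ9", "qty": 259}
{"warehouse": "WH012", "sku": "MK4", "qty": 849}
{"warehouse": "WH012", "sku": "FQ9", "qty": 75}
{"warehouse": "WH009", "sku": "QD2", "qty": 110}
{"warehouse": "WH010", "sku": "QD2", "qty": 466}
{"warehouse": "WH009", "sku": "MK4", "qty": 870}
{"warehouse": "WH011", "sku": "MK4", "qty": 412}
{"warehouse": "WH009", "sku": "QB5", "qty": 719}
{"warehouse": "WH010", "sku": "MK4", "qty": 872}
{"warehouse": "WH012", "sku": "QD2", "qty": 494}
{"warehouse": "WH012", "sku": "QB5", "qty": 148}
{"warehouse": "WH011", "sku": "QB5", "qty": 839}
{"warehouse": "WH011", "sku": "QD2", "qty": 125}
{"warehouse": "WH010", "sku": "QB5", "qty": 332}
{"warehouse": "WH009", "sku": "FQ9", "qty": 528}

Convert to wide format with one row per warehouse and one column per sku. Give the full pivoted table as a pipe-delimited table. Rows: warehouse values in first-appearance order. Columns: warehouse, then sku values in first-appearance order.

| warehouse | FQ9 | MK4 | QD2 | QB5 |
| WH010 | 98 | 872 | 466 | 332 |
| WH011 | 259 | 412 | 125 | 839 |
| WH012 | 75 | 849 | 494 | 148 |
| WH009 | 528 | 870 | 110 | 719 |

Columns: warehouse plus the 4 distinct sku values (FQ9, MK4, QD2, QB5).
For example, row WH010 column FQ9 takes qty=98 from the long row (WH010, FQ9).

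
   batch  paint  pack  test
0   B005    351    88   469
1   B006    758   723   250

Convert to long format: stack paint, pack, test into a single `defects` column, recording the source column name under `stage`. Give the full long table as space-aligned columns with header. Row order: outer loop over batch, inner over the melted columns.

Each (batch, column) pair becomes one row: 2 × 3 = 6 rows.
For example, (B005, paint) → defects=351.

batch  stage  defects
B005   paint  351    
B005   pack   88     
B005   test   469    
B006   paint  758    
B006   pack   723    
B006   test   250    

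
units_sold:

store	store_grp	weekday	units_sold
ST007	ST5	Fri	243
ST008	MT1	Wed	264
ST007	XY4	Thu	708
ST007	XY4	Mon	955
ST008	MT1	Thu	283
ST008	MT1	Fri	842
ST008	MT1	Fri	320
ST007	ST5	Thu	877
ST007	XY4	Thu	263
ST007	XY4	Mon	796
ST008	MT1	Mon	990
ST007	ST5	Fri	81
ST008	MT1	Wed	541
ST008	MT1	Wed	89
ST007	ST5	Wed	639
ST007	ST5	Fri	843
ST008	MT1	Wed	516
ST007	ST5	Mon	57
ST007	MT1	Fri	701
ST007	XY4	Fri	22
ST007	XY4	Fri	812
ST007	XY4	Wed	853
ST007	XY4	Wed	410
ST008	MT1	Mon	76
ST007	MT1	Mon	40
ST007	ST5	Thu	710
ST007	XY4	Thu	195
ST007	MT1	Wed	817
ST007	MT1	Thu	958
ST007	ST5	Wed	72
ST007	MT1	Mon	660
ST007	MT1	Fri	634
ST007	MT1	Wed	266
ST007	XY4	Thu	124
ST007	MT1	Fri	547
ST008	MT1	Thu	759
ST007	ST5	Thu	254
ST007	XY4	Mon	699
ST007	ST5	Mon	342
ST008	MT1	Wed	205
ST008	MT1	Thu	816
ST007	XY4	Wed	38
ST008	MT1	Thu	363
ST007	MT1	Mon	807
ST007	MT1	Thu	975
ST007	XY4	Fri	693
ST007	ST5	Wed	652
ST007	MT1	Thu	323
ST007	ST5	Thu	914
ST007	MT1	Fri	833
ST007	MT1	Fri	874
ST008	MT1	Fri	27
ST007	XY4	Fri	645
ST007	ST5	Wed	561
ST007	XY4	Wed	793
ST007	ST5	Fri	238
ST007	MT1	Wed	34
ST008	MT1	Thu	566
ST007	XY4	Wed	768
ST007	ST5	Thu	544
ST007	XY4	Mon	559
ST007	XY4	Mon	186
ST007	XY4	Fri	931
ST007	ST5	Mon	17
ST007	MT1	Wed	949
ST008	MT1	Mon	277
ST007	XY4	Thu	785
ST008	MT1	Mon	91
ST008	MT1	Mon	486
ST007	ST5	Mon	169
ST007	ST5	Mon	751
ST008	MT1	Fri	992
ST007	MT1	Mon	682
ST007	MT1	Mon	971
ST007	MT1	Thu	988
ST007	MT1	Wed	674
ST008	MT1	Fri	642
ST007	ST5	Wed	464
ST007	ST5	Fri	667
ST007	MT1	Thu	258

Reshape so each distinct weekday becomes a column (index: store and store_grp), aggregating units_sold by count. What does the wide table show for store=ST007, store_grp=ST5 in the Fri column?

5

Rows with store=ST007, store_grp=ST5 and weekday=Fri: units_sold values are 243, 81, 843, 238, 667.
5 rows match — count = 5.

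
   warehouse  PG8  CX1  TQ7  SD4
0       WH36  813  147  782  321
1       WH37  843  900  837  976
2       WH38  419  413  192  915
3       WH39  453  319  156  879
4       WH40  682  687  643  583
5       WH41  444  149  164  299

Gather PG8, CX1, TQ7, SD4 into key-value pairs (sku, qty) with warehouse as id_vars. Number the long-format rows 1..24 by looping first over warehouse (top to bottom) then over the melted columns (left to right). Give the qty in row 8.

24 rows total (6 × 4). Row 8: index ⌊(8-1)/4⌋ = 1 into warehouse → WH37; (8-1) mod 4 = 3 into the melted columns → SD4.
So row 8 is (WH37, SD4, 976); qty = 976.

976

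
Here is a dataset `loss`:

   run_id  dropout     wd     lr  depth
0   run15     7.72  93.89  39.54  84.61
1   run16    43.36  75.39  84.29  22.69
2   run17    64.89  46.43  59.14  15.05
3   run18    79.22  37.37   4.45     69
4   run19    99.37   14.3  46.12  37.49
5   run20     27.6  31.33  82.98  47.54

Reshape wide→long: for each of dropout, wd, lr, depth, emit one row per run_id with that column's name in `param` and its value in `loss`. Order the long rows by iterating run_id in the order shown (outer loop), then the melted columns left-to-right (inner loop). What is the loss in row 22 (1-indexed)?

24 rows total (6 × 4). Row 22: index ⌊(22-1)/4⌋ = 5 into run_id → run20; (22-1) mod 4 = 1 into the melted columns → wd.
So row 22 is (run20, wd, 31.33); loss = 31.33.

31.33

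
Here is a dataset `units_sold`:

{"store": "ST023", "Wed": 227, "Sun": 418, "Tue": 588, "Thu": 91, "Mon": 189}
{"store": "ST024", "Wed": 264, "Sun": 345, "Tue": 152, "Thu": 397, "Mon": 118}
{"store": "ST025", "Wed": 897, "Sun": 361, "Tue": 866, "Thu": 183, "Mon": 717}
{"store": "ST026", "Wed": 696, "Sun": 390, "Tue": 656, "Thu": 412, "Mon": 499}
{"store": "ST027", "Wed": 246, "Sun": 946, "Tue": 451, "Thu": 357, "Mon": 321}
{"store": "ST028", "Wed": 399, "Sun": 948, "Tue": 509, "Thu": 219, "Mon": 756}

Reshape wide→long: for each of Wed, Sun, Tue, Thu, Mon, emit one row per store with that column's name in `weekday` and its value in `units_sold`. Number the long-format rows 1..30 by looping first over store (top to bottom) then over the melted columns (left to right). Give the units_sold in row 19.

30 rows total (6 × 5). Row 19: index ⌊(19-1)/5⌋ = 3 into store → ST026; (19-1) mod 5 = 3 into the melted columns → Thu.
So row 19 is (ST026, Thu, 412); units_sold = 412.

412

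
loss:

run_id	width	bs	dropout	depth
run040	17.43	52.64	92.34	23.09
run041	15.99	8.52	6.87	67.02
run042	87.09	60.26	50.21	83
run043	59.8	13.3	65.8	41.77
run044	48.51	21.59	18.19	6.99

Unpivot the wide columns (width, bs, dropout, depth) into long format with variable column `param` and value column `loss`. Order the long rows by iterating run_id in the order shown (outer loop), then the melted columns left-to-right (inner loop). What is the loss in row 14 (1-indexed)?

20 rows total (5 × 4). Row 14: index ⌊(14-1)/4⌋ = 3 into run_id → run043; (14-1) mod 4 = 1 into the melted columns → bs.
So row 14 is (run043, bs, 13.3); loss = 13.3.

13.3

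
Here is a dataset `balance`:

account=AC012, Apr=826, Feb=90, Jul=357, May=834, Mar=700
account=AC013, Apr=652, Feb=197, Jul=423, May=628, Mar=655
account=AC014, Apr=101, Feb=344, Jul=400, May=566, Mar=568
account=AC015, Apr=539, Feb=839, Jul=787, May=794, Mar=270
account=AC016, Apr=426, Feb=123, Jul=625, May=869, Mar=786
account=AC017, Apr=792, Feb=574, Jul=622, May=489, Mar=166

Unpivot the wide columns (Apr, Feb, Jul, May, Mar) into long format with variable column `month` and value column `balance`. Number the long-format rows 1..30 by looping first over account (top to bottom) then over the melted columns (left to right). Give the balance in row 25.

786

30 rows total (6 × 5). Row 25: index ⌊(25-1)/5⌋ = 4 into account → AC016; (25-1) mod 5 = 4 into the melted columns → Mar.
So row 25 is (AC016, Mar, 786); balance = 786.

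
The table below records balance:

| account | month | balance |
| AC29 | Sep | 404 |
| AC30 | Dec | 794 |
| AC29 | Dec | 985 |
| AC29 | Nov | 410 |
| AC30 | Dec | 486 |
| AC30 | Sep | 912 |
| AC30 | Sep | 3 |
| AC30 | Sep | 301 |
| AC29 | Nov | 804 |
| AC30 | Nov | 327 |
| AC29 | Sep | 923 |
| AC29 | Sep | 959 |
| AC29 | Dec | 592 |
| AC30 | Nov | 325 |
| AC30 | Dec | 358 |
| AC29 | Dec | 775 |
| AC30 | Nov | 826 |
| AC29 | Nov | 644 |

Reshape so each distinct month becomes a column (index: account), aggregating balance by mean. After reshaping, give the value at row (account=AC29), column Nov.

619.33

Rows with account=AC29 and month=Nov: balance values are 410, 804, 644.
(410 + 804 + 644) / 3 = 619.33.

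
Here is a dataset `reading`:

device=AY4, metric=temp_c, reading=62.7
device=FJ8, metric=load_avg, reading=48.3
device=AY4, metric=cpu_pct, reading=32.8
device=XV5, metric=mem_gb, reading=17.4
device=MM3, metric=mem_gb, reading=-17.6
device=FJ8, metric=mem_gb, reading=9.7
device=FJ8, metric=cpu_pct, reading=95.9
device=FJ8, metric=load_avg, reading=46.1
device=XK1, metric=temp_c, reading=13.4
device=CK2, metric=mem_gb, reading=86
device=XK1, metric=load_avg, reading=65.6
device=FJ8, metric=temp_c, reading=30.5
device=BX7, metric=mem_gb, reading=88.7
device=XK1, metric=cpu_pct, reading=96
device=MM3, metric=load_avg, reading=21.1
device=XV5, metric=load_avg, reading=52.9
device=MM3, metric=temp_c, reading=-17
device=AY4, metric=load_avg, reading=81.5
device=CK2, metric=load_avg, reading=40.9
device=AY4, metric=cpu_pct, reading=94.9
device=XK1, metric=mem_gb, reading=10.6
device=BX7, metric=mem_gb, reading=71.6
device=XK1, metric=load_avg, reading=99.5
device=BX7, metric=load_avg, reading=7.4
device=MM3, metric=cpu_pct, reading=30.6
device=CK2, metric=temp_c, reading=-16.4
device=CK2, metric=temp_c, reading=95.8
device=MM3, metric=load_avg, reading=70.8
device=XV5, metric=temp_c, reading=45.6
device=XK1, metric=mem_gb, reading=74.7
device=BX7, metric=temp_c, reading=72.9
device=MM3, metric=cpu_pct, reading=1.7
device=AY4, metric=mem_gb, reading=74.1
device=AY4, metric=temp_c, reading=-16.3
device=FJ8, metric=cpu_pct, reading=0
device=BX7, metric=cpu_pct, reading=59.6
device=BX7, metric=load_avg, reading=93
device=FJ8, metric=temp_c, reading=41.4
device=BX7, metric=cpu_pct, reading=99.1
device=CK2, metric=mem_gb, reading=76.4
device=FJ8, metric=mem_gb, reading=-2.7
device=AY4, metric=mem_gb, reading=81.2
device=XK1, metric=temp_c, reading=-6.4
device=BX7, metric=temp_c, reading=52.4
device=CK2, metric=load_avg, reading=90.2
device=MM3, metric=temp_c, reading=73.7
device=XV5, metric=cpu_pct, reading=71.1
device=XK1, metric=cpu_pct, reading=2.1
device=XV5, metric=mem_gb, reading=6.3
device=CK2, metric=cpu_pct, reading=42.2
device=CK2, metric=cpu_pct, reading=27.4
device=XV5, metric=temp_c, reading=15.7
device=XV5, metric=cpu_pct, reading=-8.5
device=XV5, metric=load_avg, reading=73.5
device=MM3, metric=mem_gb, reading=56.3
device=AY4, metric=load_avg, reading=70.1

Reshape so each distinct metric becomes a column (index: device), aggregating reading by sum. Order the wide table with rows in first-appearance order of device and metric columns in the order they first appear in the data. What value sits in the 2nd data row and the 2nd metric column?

94.4

With rows in first-appearance order of device, row 2 is device=FJ8. metric columns in first-appearance order: temp_c, load_avg, cpu_pct, mem_gb; column 2 is load_avg.
Long rows with device=FJ8, metric=load_avg: 48.3 + 46.1 = 94.4.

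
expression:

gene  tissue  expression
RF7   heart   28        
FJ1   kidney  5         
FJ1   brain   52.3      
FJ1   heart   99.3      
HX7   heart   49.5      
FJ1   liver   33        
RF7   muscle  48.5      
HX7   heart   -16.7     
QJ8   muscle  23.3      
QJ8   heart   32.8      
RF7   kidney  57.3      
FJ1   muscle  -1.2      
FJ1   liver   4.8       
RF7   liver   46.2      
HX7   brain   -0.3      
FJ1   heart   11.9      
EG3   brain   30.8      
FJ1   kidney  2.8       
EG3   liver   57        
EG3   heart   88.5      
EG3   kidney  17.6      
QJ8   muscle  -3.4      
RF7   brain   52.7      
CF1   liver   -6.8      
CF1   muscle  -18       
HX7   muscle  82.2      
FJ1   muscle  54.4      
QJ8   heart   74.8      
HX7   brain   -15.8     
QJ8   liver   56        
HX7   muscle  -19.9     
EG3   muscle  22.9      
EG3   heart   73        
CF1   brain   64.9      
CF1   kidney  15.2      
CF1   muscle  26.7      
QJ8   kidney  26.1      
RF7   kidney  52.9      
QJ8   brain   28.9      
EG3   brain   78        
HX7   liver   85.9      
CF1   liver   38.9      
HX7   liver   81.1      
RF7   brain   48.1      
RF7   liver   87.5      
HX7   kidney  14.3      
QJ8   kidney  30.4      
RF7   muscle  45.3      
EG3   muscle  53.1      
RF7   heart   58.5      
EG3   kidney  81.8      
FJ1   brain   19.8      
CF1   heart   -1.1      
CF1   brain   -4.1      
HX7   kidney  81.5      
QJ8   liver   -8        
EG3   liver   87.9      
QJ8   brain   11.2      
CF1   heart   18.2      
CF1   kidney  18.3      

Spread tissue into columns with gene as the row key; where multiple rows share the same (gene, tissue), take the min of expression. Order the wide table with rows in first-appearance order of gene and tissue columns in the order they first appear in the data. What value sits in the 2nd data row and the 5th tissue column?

With rows in first-appearance order of gene, row 2 is gene=FJ1. tissue columns in first-appearance order: heart, kidney, brain, liver, muscle; column 5 is muscle.
Long rows with gene=FJ1, tissue=muscle: min(-1.2, 54.4) = -1.2.

-1.2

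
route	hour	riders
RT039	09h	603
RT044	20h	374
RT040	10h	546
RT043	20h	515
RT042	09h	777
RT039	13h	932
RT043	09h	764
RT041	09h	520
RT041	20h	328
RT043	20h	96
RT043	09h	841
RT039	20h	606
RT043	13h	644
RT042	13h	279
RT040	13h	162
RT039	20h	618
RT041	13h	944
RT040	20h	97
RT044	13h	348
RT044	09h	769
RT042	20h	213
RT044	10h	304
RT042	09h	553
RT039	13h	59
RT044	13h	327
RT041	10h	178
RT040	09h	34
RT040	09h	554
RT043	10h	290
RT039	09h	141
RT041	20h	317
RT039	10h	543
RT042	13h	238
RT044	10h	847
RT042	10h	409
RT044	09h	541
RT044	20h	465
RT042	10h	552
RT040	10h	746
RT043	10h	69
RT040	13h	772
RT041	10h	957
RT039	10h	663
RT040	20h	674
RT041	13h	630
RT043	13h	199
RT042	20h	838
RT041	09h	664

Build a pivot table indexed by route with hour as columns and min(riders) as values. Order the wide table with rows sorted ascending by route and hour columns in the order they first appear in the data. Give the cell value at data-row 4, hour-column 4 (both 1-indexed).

With rows sorted ascending by route, row 4 is route=RT042. hour columns in first-appearance order: 09h, 20h, 10h, 13h; column 4 is 13h.
Long rows with route=RT042, hour=13h: min(279, 238) = 238.

238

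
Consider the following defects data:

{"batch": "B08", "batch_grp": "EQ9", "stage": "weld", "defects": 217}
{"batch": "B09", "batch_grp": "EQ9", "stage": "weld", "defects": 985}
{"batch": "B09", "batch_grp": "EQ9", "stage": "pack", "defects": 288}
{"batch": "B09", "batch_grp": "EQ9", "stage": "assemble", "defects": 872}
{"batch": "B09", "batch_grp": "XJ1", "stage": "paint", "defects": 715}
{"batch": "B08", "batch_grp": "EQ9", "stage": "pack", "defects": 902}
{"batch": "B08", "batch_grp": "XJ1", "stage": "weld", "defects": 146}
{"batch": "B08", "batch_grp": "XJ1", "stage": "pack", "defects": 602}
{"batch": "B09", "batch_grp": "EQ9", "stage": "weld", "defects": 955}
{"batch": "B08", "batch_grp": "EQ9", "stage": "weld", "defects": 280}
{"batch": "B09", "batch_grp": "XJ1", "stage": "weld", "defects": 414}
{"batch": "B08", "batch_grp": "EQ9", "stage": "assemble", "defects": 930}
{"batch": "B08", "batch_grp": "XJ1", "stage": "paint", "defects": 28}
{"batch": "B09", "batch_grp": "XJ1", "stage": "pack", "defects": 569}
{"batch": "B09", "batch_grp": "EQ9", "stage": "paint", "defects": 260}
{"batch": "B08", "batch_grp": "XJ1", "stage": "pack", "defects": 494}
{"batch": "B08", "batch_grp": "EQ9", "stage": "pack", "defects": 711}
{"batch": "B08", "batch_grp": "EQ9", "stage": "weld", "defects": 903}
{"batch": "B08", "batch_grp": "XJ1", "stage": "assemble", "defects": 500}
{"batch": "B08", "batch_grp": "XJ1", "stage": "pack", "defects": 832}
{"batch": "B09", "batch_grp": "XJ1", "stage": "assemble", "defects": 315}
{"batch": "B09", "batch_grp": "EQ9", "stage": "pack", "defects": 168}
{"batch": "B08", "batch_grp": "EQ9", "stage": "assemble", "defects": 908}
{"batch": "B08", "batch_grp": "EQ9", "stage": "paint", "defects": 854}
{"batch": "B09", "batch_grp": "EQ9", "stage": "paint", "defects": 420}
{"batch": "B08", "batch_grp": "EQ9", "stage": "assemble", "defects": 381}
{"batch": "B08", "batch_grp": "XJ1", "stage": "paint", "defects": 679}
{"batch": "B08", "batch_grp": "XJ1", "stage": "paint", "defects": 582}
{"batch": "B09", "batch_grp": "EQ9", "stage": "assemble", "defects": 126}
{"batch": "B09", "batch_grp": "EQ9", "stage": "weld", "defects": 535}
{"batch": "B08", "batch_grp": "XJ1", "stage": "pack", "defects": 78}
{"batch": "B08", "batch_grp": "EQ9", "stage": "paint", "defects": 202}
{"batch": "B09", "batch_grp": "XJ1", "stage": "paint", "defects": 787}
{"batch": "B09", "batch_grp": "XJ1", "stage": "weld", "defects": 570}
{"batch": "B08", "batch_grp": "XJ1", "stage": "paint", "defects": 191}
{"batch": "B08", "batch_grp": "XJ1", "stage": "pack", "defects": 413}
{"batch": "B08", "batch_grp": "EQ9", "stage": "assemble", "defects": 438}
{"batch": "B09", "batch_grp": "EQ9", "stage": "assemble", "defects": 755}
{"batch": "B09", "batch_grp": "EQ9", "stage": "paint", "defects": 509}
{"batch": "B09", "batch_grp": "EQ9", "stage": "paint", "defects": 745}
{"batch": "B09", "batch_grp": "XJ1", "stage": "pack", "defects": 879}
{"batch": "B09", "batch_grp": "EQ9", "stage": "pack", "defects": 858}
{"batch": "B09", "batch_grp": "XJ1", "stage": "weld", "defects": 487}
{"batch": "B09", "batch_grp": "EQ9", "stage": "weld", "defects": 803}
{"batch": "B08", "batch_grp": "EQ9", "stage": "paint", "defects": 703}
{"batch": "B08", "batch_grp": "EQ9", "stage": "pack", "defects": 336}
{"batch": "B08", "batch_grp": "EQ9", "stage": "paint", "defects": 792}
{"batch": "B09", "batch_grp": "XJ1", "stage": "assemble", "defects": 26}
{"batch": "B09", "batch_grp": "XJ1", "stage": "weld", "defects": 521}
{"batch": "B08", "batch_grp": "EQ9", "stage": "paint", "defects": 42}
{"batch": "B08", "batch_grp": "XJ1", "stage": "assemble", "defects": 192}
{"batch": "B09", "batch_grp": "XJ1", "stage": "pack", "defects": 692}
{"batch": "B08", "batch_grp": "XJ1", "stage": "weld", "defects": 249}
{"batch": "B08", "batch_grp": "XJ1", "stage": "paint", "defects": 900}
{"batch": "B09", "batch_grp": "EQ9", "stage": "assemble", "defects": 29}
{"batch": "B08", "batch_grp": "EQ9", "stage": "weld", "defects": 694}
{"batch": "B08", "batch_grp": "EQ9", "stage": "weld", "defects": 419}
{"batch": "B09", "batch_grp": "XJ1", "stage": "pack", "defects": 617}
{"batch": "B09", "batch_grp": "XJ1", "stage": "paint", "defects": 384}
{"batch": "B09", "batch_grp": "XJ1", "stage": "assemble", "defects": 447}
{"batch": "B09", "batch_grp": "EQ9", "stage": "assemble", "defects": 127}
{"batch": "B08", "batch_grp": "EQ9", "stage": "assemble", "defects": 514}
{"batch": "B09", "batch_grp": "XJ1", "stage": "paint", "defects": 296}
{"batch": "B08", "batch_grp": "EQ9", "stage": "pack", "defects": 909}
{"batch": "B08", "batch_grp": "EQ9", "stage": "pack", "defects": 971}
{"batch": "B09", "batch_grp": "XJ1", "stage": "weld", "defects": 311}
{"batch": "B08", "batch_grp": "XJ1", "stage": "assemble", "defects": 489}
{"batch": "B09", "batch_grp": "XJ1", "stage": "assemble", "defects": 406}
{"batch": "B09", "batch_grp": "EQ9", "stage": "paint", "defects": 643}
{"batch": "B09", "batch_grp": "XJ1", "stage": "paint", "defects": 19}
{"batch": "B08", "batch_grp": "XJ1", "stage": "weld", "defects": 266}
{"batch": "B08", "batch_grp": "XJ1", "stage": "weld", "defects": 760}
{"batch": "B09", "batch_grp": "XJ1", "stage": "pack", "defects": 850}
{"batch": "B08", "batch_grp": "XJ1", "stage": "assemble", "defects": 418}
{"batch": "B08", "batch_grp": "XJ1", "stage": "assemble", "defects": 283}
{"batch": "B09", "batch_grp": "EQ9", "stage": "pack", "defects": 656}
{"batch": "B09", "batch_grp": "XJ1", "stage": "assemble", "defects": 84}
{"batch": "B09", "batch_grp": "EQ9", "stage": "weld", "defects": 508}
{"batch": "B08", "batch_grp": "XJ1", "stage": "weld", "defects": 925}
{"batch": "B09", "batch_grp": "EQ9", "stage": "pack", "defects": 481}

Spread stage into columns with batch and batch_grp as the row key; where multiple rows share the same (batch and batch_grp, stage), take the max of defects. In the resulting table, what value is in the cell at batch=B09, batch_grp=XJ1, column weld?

Rows with batch=B09, batch_grp=XJ1 and stage=weld: defects values are 414, 570, 487, 521, 311.
max(414, 570, 487, 521, 311) = 570.

570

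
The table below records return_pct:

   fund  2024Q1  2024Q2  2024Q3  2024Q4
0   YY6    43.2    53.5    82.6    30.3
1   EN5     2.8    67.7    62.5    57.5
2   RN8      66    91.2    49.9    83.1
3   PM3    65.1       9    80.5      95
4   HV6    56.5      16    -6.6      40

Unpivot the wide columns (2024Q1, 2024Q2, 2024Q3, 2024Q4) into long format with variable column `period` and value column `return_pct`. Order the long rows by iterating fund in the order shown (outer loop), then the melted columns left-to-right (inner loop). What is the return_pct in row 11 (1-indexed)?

20 rows total (5 × 4). Row 11: index ⌊(11-1)/4⌋ = 2 into fund → RN8; (11-1) mod 4 = 2 into the melted columns → 2024Q3.
So row 11 is (RN8, 2024Q3, 49.9); return_pct = 49.9.

49.9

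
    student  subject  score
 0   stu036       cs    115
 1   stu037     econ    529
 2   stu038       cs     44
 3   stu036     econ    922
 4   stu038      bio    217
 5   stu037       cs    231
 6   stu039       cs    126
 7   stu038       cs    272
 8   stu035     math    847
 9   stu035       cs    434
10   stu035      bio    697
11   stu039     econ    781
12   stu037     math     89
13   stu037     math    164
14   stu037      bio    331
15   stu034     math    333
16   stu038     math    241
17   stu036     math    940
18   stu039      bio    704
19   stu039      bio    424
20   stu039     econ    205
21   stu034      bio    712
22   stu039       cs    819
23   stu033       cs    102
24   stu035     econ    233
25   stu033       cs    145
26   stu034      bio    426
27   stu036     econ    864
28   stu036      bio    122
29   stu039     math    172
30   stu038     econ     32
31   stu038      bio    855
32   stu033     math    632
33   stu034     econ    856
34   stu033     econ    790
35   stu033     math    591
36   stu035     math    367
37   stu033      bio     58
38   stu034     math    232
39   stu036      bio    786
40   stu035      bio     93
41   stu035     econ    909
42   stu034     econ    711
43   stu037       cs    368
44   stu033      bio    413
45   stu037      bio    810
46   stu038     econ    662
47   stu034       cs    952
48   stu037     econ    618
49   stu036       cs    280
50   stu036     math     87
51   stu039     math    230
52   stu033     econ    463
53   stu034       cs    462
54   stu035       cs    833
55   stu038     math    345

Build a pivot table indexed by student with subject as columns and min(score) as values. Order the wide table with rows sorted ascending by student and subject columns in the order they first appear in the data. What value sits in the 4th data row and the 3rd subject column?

With rows sorted ascending by student, row 4 is student=stu036. subject columns in first-appearance order: cs, econ, bio, math; column 3 is bio.
Long rows with student=stu036, subject=bio: min(122, 786) = 122.

122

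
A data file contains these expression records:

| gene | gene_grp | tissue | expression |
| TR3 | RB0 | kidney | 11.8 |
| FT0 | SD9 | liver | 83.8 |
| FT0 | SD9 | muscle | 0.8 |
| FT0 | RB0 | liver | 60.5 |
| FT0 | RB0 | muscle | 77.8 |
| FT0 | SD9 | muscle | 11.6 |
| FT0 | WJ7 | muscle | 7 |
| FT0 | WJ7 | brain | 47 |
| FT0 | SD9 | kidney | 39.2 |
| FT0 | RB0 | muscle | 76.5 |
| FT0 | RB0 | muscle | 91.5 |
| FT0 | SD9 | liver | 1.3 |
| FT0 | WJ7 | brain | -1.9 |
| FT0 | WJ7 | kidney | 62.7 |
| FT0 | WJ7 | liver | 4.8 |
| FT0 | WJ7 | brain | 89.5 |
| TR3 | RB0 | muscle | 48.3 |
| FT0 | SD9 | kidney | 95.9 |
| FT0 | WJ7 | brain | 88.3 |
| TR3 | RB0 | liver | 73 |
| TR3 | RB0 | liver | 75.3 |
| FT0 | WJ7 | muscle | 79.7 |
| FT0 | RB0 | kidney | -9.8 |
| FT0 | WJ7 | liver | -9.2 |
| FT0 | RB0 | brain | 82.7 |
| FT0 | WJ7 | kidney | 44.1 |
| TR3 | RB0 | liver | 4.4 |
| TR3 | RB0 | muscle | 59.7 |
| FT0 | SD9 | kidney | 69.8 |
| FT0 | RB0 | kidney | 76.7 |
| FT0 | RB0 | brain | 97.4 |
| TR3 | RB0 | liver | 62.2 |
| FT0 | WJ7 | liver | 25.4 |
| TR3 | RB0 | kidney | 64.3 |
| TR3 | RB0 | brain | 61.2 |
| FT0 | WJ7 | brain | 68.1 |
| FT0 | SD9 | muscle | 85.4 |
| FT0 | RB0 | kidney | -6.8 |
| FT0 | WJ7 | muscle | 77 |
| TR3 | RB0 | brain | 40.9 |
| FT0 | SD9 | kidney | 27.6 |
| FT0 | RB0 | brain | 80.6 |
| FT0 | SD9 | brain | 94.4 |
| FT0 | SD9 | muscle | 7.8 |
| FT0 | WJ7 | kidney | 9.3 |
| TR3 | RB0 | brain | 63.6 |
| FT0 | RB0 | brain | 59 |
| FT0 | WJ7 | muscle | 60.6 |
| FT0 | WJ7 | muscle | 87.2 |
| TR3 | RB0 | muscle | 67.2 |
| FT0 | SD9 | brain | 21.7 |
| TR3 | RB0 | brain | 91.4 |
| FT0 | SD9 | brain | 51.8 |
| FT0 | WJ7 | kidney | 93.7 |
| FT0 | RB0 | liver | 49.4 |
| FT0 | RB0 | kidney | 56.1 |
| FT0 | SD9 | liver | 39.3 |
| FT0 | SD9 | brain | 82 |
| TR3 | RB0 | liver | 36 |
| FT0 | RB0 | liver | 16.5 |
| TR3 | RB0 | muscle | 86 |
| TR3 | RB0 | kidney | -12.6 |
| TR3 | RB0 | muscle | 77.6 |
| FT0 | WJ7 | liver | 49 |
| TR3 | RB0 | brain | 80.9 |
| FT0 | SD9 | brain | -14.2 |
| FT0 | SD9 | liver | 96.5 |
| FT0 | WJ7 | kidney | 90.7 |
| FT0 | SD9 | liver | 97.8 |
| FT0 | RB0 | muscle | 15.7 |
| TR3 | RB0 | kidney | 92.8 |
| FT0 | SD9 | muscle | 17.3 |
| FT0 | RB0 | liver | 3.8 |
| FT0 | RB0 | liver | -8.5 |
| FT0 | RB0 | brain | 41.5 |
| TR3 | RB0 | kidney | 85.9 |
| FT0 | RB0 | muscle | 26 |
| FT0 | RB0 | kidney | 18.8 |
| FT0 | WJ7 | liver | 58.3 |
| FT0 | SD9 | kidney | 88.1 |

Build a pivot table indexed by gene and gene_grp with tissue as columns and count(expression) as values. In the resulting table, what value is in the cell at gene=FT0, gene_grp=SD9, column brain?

5

Rows with gene=FT0, gene_grp=SD9 and tissue=brain: expression values are 94.4, 21.7, 51.8, 82, -14.2.
5 rows match — count = 5.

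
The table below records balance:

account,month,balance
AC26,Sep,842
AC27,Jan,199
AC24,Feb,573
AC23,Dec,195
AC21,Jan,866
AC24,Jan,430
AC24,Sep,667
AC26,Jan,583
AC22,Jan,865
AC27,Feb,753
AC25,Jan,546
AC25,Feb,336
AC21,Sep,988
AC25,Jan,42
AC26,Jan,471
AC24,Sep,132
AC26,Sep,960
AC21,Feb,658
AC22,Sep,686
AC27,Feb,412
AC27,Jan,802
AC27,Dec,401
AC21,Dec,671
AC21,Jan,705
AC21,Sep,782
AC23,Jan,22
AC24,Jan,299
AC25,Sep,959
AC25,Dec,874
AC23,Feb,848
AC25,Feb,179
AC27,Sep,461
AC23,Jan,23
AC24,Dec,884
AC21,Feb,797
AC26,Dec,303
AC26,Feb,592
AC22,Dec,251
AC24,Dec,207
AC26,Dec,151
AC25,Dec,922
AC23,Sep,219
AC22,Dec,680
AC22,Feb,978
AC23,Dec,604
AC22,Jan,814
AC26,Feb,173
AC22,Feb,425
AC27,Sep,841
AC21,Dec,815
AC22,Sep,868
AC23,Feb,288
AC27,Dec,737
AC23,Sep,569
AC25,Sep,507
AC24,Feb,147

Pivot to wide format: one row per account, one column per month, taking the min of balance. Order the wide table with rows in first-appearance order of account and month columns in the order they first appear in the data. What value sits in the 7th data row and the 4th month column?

874

With rows in first-appearance order of account, row 7 is account=AC25. month columns in first-appearance order: Sep, Jan, Feb, Dec; column 4 is Dec.
Long rows with account=AC25, month=Dec: min(874, 922) = 874.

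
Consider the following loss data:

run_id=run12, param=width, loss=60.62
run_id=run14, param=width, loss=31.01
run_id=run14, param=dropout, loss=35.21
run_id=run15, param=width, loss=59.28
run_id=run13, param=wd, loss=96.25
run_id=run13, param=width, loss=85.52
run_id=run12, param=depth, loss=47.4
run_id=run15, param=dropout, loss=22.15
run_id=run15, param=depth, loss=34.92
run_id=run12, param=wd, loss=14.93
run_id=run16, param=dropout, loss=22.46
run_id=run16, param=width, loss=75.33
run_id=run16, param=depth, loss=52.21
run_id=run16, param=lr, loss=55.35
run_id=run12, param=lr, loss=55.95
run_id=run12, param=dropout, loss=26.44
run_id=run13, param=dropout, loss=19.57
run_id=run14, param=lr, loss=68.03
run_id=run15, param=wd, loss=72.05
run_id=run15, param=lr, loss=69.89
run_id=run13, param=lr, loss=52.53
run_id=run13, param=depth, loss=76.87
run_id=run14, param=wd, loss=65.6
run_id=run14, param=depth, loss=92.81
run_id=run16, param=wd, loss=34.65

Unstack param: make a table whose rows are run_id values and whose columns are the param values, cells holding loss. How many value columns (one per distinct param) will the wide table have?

5

5 distinct param values: depth, dropout, wd, width, lr.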